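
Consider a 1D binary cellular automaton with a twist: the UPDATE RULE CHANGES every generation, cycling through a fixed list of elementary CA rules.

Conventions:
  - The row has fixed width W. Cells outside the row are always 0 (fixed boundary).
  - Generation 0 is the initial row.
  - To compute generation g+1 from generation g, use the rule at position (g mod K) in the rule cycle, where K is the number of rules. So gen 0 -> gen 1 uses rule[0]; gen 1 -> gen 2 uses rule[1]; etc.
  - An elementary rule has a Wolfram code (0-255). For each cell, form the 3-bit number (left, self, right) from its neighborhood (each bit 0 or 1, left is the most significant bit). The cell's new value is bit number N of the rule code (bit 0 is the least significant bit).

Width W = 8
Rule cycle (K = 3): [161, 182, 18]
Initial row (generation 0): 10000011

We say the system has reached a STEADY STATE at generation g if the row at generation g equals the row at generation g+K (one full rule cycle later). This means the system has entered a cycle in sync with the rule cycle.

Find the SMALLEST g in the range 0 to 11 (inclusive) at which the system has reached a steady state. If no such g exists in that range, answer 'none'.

Answer: 1

Derivation:
Gen 0: 10000011
Gen 1 (rule 161): 00111000
Gen 2 (rule 182): 01010100
Gen 3 (rule 18): 10000010
Gen 4 (rule 161): 00111000
Gen 5 (rule 182): 01010100
Gen 6 (rule 18): 10000010
Gen 7 (rule 161): 00111000
Gen 8 (rule 182): 01010100
Gen 9 (rule 18): 10000010
Gen 10 (rule 161): 00111000
Gen 11 (rule 182): 01010100
Gen 12 (rule 18): 10000010
Gen 13 (rule 161): 00111000
Gen 14 (rule 182): 01010100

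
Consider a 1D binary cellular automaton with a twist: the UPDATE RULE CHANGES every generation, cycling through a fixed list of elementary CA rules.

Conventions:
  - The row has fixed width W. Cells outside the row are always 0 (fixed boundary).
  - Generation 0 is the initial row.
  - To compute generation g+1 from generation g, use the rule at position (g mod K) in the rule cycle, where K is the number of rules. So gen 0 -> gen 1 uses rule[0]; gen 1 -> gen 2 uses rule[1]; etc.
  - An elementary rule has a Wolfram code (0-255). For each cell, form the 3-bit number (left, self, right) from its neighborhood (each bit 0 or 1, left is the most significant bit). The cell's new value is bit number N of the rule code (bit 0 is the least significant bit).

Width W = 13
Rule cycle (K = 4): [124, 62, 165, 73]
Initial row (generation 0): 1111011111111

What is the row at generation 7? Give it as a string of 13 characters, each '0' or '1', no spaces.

Answer: 0001100100111

Derivation:
Gen 0: 1111011111111
Gen 1 (rule 124): 1001110000001
Gen 2 (rule 62): 1111001000011
Gen 3 (rule 165): 0110001011000
Gen 4 (rule 73): 0110100011011
Gen 5 (rule 124): 0111110011111
Gen 6 (rule 62): 1100001110000
Gen 7 (rule 165): 0001100100111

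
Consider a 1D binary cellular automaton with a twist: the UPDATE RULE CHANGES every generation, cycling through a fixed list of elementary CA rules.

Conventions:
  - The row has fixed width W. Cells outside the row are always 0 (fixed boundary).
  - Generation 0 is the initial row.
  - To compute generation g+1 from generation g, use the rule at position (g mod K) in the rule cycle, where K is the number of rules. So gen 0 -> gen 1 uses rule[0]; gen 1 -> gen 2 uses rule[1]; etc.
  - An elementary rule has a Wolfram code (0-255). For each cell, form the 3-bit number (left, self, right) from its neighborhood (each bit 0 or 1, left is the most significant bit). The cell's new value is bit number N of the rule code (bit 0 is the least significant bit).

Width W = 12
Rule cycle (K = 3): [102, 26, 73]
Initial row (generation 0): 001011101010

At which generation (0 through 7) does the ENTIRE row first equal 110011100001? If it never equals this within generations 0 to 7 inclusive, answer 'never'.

Gen 0: 001011101010
Gen 1 (rule 102): 011100111110
Gen 2 (rule 26): 110011100001
Gen 3 (rule 73): 110010101100
Gen 4 (rule 102): 010111110100
Gen 5 (rule 26): 100100000010
Gen 6 (rule 73): 000001111000
Gen 7 (rule 102): 000010001000

Answer: 2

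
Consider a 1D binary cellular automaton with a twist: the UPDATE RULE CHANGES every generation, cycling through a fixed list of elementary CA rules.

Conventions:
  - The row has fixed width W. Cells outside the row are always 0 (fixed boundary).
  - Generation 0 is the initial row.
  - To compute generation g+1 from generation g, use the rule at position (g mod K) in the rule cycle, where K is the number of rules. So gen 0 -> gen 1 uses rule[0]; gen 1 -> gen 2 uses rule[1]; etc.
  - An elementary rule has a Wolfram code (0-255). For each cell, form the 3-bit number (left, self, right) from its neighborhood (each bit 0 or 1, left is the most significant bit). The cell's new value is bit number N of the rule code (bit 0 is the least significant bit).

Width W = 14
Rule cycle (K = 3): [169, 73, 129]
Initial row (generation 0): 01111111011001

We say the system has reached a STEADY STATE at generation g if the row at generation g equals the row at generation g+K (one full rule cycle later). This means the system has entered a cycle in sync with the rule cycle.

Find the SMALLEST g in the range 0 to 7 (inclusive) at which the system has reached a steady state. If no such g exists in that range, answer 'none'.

Gen 0: 01111111011001
Gen 1 (rule 169): 01111110110000
Gen 2 (rule 73): 01000010110111
Gen 3 (rule 129): 00011000000010
Gen 4 (rule 169): 11010011111000
Gen 5 (rule 73): 11000010001011
Gen 6 (rule 129): 00011000100000
Gen 7 (rule 169): 11010010001111
Gen 8 (rule 73): 11000000101001
Gen 9 (rule 129): 00011110000000
Gen 10 (rule 169): 11011100111111

Answer: none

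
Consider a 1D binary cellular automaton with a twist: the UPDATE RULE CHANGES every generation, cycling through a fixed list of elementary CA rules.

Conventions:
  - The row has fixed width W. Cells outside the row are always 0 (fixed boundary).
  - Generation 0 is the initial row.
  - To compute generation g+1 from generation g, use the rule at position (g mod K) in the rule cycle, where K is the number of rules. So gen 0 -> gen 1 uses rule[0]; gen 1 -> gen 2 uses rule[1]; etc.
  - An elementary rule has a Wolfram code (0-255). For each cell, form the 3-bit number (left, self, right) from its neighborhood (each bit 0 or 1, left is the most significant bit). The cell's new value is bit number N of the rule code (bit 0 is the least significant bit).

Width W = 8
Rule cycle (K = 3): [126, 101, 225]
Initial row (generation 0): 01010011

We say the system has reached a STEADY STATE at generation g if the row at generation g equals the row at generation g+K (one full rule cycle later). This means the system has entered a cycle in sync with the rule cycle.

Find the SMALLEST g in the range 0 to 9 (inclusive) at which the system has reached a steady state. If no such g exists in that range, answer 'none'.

Answer: none

Derivation:
Gen 0: 01010011
Gen 1 (rule 126): 11111111
Gen 2 (rule 101): 00000001
Gen 3 (rule 225): 11111100
Gen 4 (rule 126): 10000110
Gen 5 (rule 101): 10110010
Gen 6 (rule 225): 01010000
Gen 7 (rule 126): 11111000
Gen 8 (rule 101): 00001011
Gen 9 (rule 225): 11100101
Gen 10 (rule 126): 10111111
Gen 11 (rule 101): 11000001
Gen 12 (rule 225): 01011100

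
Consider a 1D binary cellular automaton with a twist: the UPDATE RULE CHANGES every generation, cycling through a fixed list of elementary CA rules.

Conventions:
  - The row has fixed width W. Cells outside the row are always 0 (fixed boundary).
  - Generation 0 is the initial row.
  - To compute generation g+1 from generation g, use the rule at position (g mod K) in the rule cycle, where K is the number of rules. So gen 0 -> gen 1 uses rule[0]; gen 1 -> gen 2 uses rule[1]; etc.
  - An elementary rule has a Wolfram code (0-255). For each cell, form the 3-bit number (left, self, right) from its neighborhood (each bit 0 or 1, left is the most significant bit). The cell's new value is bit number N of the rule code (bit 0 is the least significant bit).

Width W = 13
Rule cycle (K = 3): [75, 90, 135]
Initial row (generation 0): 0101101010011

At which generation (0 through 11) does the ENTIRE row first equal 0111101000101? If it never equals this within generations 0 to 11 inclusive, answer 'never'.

Gen 0: 0101101010011
Gen 1 (rule 75): 1001100000111
Gen 2 (rule 90): 0111110001101
Gen 3 (rule 135): 1011100110001
Gen 4 (rule 75): 0010101110110
Gen 5 (rule 90): 0100001010111
Gen 6 (rule 135): 1101111010010
Gen 7 (rule 75): 1101001000100
Gen 8 (rule 90): 1100110101010
Gen 9 (rule 135): 0001000101010
Gen 10 (rule 75): 1110011000000
Gen 11 (rule 90): 1011111100000

Answer: never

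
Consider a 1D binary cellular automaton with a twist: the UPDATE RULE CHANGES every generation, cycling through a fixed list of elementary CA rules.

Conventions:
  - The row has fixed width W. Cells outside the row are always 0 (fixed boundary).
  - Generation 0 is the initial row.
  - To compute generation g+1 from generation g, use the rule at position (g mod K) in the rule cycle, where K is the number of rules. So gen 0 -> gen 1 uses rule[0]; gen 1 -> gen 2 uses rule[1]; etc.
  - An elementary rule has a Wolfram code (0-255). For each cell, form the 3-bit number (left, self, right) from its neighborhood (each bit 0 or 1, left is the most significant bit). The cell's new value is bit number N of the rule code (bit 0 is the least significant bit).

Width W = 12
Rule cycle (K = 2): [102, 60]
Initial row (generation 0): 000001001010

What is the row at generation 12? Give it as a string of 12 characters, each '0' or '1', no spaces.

Answer: 101110110001

Derivation:
Gen 0: 000001001010
Gen 1 (rule 102): 000011011110
Gen 2 (rule 60): 000010110001
Gen 3 (rule 102): 000111010011
Gen 4 (rule 60): 000100111010
Gen 5 (rule 102): 001101001110
Gen 6 (rule 60): 001011101001
Gen 7 (rule 102): 011100111011
Gen 8 (rule 60): 010010100110
Gen 9 (rule 102): 110111101010
Gen 10 (rule 60): 101100011111
Gen 11 (rule 102): 110100100001
Gen 12 (rule 60): 101110110001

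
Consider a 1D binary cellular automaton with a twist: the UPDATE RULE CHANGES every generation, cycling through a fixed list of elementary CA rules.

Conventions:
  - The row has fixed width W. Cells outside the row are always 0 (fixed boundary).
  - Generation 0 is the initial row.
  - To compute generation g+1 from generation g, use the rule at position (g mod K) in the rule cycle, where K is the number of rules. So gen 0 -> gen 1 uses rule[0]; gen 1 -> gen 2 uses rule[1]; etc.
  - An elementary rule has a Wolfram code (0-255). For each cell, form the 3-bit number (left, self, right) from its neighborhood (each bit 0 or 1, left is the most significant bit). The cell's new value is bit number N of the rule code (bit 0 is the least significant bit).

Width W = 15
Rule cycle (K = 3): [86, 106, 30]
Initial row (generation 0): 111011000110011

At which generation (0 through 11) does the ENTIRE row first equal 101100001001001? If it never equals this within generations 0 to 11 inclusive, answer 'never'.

Gen 0: 111011000110011
Gen 1 (rule 86): 001001101011101
Gen 2 (rule 106): 010011110110110
Gen 3 (rule 30): 111110000100101
Gen 4 (rule 86): 000011001111101
Gen 5 (rule 106): 000111011000110
Gen 6 (rule 30): 001100010101101
Gen 7 (rule 86): 010110110100101
Gen 8 (rule 106): 101111111001010
Gen 9 (rule 30): 101000000111011
Gen 10 (rule 86): 101100001001001
Gen 11 (rule 106): 011100010010010

Answer: 10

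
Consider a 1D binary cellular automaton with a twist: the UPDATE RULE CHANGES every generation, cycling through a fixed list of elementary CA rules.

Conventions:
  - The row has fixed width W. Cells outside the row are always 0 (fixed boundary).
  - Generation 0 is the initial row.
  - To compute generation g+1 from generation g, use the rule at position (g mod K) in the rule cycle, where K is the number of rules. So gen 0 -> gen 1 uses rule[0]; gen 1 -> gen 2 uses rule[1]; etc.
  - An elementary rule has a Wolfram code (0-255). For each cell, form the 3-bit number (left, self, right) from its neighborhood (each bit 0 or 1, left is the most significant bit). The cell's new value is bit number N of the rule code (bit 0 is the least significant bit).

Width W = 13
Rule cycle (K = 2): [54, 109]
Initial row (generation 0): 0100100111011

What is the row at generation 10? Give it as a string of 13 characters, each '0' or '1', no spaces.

Answer: 1010101000001

Derivation:
Gen 0: 0100100111011
Gen 1 (rule 54): 1111111000100
Gen 2 (rule 109): 1000001010101
Gen 3 (rule 54): 1100011111111
Gen 4 (rule 109): 1101010000001
Gen 5 (rule 54): 0011111000011
Gen 6 (rule 109): 1010001011011
Gen 7 (rule 54): 1111011100100
Gen 8 (rule 109): 1001110100101
Gen 9 (rule 54): 1110001111111
Gen 10 (rule 109): 1010101000001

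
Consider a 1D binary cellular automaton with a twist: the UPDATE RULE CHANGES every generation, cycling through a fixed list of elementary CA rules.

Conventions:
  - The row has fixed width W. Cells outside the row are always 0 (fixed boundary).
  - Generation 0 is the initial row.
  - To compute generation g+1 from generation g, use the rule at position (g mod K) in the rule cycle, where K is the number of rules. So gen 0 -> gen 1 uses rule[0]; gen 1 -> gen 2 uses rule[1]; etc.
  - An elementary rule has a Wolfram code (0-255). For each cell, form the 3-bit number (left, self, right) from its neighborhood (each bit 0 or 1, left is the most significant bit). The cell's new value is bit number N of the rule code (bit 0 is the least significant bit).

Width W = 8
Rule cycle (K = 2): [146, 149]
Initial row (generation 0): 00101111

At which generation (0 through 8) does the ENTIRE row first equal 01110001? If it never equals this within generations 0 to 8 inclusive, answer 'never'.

Gen 0: 00101111
Gen 1 (rule 146): 01000110
Gen 2 (rule 149): 01110001
Gen 3 (rule 146): 10101010
Gen 4 (rule 149): 10101011
Gen 5 (rule 146): 00000000
Gen 6 (rule 149): 11111111
Gen 7 (rule 146): 01111110
Gen 8 (rule 149): 00111101

Answer: 2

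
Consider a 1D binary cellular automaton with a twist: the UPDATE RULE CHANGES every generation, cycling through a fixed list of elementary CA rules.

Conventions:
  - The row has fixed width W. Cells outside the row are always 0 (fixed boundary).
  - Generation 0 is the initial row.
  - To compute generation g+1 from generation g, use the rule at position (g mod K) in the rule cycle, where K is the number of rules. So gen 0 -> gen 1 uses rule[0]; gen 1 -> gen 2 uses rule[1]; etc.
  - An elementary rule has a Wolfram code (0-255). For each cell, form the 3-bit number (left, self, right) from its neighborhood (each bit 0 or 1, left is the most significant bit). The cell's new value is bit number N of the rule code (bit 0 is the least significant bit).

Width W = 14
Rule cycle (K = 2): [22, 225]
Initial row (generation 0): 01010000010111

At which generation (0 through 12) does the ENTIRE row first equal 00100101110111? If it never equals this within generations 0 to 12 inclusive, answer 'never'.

Answer: 4

Derivation:
Gen 0: 01010000010111
Gen 1 (rule 22): 11011000110000
Gen 2 (rule 225): 01101010010111
Gen 3 (rule 22): 10001011110000
Gen 4 (rule 225): 00100101110111
Gen 5 (rule 22): 01111100000000
Gen 6 (rule 225): 00111101111111
Gen 7 (rule 22): 01000000000000
Gen 8 (rule 225): 00011111111111
Gen 9 (rule 22): 00100000000000
Gen 10 (rule 225): 10001111111111
Gen 11 (rule 22): 11010000000000
Gen 12 (rule 225): 01100111111111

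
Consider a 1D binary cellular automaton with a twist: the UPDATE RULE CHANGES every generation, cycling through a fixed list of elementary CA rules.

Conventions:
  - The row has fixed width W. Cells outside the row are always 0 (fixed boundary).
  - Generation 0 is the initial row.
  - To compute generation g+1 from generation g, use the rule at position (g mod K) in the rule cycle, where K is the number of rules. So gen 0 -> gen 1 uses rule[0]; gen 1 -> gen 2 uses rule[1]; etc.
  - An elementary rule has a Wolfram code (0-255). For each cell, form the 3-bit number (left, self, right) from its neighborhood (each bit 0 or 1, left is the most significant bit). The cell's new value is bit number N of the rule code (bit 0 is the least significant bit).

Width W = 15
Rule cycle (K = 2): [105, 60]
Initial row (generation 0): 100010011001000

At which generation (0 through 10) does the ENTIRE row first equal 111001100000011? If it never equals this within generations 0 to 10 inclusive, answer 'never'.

Answer: 6

Derivation:
Gen 0: 100010011001000
Gen 1 (rule 105): 001000011000011
Gen 2 (rule 60): 001100010100010
Gen 3 (rule 105): 101101001001000
Gen 4 (rule 60): 111011101101100
Gen 5 (rule 105): 101110111111101
Gen 6 (rule 60): 111001100000011
Gen 7 (rule 105): 101001101111011
Gen 8 (rule 60): 111101011000110
Gen 9 (rule 105): 100110111010110
Gen 10 (rule 60): 110101100111101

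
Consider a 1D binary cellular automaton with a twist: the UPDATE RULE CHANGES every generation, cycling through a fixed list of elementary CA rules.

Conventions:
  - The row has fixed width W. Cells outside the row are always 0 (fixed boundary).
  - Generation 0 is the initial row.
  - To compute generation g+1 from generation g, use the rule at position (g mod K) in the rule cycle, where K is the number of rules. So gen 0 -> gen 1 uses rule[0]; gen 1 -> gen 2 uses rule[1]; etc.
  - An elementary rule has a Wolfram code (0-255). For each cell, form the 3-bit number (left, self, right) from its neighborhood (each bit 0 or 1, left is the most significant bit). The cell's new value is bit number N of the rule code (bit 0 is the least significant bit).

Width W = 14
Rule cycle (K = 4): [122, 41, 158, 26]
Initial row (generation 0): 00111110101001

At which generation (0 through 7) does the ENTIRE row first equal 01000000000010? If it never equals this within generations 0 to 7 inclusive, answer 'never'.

Gen 0: 00111110101001
Gen 1 (rule 122): 01100011010110
Gen 2 (rule 41): 01001010101100
Gen 3 (rule 158): 11111010101010
Gen 4 (rule 26): 10000000000001
Gen 5 (rule 122): 01000000000010
Gen 6 (rule 41): 00011111111000
Gen 7 (rule 158): 00111111110100

Answer: 5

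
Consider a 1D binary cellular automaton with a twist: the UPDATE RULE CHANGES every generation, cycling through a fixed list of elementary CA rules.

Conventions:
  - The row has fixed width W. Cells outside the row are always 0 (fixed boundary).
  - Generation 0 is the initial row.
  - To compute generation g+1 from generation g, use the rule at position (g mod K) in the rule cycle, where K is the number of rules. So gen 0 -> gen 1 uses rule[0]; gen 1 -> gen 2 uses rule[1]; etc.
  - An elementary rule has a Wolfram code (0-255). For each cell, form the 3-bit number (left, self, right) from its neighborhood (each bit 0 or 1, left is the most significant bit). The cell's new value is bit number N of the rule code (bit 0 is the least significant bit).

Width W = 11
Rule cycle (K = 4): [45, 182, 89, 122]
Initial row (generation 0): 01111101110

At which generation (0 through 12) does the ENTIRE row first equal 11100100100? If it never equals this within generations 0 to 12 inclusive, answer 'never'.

Gen 0: 01111101110
Gen 1 (rule 45): 01000011000
Gen 2 (rule 182): 11100100100
Gen 3 (rule 89): 10110010011
Gen 4 (rule 122): 01111101111
Gen 5 (rule 45): 01000011000
Gen 6 (rule 182): 11100100100
Gen 7 (rule 89): 10110010011
Gen 8 (rule 122): 01111101111
Gen 9 (rule 45): 01000011000
Gen 10 (rule 182): 11100100100
Gen 11 (rule 89): 10110010011
Gen 12 (rule 122): 01111101111

Answer: 2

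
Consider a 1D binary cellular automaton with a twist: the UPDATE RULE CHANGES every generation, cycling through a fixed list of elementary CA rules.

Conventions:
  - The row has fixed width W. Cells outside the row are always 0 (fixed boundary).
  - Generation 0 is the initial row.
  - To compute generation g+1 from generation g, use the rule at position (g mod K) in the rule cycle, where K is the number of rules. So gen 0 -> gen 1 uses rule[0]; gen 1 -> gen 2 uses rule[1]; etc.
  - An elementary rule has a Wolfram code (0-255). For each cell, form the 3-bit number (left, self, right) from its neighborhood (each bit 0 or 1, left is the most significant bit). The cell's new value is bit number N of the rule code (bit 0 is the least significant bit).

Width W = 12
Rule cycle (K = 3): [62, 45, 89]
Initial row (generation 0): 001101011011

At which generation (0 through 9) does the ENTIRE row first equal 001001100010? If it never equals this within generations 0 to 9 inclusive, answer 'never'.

Gen 0: 001101011011
Gen 1 (rule 62): 011011110110
Gen 2 (rule 45): 010110001100
Gen 3 (rule 89): 000111101111
Gen 4 (rule 62): 001100011000
Gen 5 (rule 45): 101001010011
Gen 6 (rule 89): 000100001011
Gen 7 (rule 62): 001110011110
Gen 8 (rule 45): 101000010000
Gen 9 (rule 89): 000111001111

Answer: never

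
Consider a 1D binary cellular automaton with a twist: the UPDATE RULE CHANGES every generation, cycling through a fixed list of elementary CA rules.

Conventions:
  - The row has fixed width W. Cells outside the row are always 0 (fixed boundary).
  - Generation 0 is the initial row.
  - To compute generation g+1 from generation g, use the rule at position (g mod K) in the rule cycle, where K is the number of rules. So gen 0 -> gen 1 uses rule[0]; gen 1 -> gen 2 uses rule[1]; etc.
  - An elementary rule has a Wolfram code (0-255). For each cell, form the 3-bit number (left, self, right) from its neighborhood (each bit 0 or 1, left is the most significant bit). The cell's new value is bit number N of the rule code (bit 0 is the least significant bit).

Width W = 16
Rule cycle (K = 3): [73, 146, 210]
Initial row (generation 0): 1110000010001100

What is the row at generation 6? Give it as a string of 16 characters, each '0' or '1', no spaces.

Gen 0: 1110000010001100
Gen 1 (rule 73): 1010111000101101
Gen 2 (rule 146): 0000010101000000
Gen 3 (rule 210): 0000100000100000
Gen 4 (rule 73): 1110001110001111
Gen 5 (rule 146): 0101010101010110
Gen 6 (rule 210): 1000000000000011

Answer: 1000000000000011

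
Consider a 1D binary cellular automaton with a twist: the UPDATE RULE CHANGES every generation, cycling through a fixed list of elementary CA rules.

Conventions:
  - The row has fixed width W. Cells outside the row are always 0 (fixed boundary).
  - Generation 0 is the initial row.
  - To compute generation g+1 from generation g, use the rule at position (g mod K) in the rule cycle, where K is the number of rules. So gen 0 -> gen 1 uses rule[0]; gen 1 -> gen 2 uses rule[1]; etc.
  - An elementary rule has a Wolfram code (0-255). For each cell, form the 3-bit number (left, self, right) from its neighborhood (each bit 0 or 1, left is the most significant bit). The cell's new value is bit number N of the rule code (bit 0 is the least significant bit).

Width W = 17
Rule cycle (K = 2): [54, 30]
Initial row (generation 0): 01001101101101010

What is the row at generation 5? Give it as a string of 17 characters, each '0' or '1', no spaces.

Gen 0: 01001101101101010
Gen 1 (rule 54): 11110010010011111
Gen 2 (rule 30): 10001111111110000
Gen 3 (rule 54): 11010000000001000
Gen 4 (rule 30): 10011000000011100
Gen 5 (rule 54): 11100100000100010

Answer: 11100100000100010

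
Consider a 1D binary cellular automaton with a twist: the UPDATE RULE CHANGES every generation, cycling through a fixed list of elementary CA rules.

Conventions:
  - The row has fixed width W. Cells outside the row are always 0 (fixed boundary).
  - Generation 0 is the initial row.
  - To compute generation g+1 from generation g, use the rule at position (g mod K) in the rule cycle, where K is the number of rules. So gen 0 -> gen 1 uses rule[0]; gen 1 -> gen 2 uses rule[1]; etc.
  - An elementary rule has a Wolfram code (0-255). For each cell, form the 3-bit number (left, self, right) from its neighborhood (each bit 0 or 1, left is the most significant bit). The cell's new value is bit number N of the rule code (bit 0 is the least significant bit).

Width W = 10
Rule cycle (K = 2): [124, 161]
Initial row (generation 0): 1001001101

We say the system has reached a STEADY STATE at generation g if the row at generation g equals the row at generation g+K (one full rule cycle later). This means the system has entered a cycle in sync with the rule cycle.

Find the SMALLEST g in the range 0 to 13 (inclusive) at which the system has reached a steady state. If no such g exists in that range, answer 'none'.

Gen 0: 1001001101
Gen 1 (rule 124): 1101101111
Gen 2 (rule 161): 0010010110
Gen 3 (rule 124): 0011011111
Gen 4 (rule 161): 1000101110
Gen 5 (rule 124): 1100111011
Gen 6 (rule 161): 0000010100
Gen 7 (rule 124): 0000011110
Gen 8 (rule 161): 1111001100
Gen 9 (rule 124): 1001101110
Gen 10 (rule 161): 0000010100
Gen 11 (rule 124): 0000011110
Gen 12 (rule 161): 1111001100
Gen 13 (rule 124): 1001101110
Gen 14 (rule 161): 0000010100
Gen 15 (rule 124): 0000011110

Answer: none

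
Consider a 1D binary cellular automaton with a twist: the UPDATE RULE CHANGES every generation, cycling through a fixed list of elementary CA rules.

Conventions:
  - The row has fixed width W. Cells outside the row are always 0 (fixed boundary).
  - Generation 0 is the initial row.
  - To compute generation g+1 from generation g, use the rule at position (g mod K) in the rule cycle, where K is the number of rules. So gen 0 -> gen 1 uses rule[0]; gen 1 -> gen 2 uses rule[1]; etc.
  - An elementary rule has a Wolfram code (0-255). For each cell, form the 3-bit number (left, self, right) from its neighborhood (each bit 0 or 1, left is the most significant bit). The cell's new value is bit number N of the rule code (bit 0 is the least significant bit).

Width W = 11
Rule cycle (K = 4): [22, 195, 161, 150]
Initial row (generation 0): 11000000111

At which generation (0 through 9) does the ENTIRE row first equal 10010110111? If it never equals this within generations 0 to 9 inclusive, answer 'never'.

Gen 0: 11000000111
Gen 1 (rule 22): 00100001000
Gen 2 (rule 195): 11001110011
Gen 3 (rule 161): 00000100000
Gen 4 (rule 150): 00001110000
Gen 5 (rule 22): 00010001000
Gen 6 (rule 195): 11100110011
Gen 7 (rule 161): 01000000000
Gen 8 (rule 150): 11100000000
Gen 9 (rule 22): 00010000000

Answer: never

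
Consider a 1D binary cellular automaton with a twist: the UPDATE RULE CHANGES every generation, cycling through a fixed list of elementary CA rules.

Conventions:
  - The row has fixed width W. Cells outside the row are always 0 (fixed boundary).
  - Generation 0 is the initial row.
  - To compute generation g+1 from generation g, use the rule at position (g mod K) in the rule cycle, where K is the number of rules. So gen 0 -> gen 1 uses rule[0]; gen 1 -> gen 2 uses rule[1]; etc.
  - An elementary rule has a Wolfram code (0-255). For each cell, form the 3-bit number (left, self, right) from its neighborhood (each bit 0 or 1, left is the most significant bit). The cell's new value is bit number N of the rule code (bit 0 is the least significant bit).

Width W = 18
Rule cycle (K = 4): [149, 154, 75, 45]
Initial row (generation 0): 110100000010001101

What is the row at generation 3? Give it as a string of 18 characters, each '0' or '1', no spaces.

Answer: 111000010111000100

Derivation:
Gen 0: 110100000010001101
Gen 1 (rule 149): 000111111011100001
Gen 2 (rule 154): 001111110011010010
Gen 3 (rule 75): 111000010111000100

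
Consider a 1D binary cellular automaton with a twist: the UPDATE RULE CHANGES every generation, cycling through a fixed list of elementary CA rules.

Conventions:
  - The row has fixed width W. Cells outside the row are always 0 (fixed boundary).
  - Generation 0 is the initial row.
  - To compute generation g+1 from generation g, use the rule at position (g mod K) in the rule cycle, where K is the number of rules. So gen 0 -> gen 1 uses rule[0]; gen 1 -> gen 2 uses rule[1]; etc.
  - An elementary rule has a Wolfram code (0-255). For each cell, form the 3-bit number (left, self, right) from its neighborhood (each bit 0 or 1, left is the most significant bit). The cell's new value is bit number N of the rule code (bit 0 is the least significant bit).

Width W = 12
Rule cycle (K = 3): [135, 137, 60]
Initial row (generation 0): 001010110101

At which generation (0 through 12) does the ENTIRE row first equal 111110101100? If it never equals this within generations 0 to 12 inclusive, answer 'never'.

Gen 0: 001010110101
Gen 1 (rule 135): 111010000101
Gen 2 (rule 137): 110000110000
Gen 3 (rule 60): 101000101000
Gen 4 (rule 135): 101011101011
Gen 5 (rule 137): 000011000010
Gen 6 (rule 60): 000010100011
Gen 7 (rule 135): 111110101100
Gen 8 (rule 137): 111100001001
Gen 9 (rule 60): 100010001101
Gen 10 (rule 135): 101110110001
Gen 11 (rule 137): 001100100100
Gen 12 (rule 60): 001010110110

Answer: 7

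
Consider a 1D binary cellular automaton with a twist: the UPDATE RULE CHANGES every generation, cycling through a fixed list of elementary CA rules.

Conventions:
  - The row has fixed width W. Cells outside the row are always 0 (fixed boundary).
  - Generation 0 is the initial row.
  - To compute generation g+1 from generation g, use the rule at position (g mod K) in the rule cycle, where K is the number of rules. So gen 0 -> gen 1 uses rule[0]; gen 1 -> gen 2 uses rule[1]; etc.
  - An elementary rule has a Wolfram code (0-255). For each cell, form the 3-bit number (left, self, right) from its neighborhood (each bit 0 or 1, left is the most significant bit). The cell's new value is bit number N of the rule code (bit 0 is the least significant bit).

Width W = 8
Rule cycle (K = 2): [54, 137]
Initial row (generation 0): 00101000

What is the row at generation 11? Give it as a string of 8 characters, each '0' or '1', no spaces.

Answer: 00000000

Derivation:
Gen 0: 00101000
Gen 1 (rule 54): 01111100
Gen 2 (rule 137): 01111001
Gen 3 (rule 54): 10000111
Gen 4 (rule 137): 00110110
Gen 5 (rule 54): 01001001
Gen 6 (rule 137): 00000000
Gen 7 (rule 54): 00000000
Gen 8 (rule 137): 11111111
Gen 9 (rule 54): 00000000
Gen 10 (rule 137): 11111111
Gen 11 (rule 54): 00000000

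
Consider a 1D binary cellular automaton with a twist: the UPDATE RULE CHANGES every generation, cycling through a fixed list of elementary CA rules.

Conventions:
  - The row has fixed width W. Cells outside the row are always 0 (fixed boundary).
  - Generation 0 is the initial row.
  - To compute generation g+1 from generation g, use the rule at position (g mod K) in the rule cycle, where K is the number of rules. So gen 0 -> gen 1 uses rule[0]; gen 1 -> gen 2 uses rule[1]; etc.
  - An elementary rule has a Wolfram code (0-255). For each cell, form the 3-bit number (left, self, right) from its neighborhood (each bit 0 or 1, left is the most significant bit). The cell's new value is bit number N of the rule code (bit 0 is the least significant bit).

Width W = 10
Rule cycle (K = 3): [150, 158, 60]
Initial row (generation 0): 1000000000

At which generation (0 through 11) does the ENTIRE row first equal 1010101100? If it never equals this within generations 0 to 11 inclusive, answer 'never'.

Answer: 7

Derivation:
Gen 0: 1000000000
Gen 1 (rule 150): 1100000000
Gen 2 (rule 158): 1010000000
Gen 3 (rule 60): 1111000000
Gen 4 (rule 150): 0110100000
Gen 5 (rule 158): 1100110000
Gen 6 (rule 60): 1010101000
Gen 7 (rule 150): 1010101100
Gen 8 (rule 158): 1010101010
Gen 9 (rule 60): 1111111111
Gen 10 (rule 150): 0111111110
Gen 11 (rule 158): 1111111101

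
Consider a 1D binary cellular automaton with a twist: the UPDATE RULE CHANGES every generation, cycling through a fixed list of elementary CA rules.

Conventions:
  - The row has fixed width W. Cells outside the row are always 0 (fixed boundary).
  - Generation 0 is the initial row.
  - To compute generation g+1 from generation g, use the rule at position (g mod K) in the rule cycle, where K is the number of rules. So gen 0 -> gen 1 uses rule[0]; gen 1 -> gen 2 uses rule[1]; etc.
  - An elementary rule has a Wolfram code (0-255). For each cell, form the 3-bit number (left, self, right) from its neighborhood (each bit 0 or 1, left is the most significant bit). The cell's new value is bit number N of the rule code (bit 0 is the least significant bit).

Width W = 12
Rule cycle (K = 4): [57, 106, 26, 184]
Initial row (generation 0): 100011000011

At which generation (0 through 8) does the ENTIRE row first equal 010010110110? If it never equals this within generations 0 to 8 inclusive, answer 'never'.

Answer: never

Derivation:
Gen 0: 100011000011
Gen 1 (rule 57): 011010111010
Gen 2 (rule 106): 111101101100
Gen 3 (rule 26): 100001001010
Gen 4 (rule 184): 010000100101
Gen 5 (rule 57): 001110010010
Gen 6 (rule 106): 011010100100
Gen 7 (rule 26): 110000011010
Gen 8 (rule 184): 101000010101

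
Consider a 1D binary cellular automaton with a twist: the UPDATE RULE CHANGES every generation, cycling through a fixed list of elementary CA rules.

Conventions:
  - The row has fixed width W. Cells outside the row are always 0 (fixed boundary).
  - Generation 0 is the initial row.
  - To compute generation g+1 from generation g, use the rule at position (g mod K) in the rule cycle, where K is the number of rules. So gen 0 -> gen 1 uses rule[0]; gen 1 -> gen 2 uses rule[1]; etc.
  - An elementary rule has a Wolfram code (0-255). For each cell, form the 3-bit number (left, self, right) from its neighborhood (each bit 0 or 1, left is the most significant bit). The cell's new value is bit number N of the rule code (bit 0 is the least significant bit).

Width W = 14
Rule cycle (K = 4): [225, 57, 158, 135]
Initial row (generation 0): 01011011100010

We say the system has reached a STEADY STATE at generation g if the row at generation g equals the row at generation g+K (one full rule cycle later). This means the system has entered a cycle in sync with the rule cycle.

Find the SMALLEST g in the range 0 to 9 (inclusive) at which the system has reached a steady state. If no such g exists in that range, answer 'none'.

Gen 0: 01011011100010
Gen 1 (rule 225): 00101101101000
Gen 2 (rule 57): 10011011010111
Gen 3 (rule 158): 11110010010110
Gen 4 (rule 135): 01100110110000
Gen 5 (rule 225): 00100011010111
Gen 6 (rule 57): 10011010101100
Gen 7 (rule 158): 11110010101010
Gen 8 (rule 135): 01100110101010
Gen 9 (rule 225): 00100011010100
Gen 10 (rule 57): 10011010101011
Gen 11 (rule 158): 11110010101010
Gen 12 (rule 135): 01100110101010
Gen 13 (rule 225): 00100011010100

Answer: 7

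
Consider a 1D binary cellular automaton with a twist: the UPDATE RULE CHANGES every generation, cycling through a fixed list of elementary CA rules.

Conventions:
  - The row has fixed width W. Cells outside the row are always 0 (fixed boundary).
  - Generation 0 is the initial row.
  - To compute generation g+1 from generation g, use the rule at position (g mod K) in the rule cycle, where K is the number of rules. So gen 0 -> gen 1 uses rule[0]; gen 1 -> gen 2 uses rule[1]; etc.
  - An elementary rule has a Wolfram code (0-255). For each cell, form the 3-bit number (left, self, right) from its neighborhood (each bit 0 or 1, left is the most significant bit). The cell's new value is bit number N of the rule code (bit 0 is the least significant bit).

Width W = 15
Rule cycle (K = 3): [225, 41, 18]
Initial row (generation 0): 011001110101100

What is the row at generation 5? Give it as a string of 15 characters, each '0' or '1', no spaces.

Answer: 100000000110001

Derivation:
Gen 0: 011001110101100
Gen 1 (rule 225): 001000111010101
Gen 2 (rule 41): 100010100101010
Gen 3 (rule 18): 010100011000001
Gen 4 (rule 225): 001001001011100
Gen 5 (rule 41): 100000000110001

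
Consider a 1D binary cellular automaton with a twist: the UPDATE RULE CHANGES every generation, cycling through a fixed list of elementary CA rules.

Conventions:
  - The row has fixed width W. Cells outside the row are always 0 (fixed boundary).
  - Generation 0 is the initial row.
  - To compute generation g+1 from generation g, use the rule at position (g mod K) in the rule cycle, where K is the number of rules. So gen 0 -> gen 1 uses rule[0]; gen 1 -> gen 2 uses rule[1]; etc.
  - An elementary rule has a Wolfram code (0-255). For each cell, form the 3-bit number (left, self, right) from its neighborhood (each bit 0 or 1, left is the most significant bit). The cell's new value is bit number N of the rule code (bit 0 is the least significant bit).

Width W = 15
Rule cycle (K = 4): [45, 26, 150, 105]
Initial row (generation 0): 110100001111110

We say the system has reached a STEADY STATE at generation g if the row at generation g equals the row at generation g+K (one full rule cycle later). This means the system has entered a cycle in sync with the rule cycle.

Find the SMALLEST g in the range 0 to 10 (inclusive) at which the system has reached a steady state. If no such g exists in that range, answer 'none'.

Answer: none

Derivation:
Gen 0: 110100001111110
Gen 1 (rule 45): 101101101000000
Gen 2 (rule 26): 001001000100000
Gen 3 (rule 150): 011111101110000
Gen 4 (rule 105): 010000111010111
Gen 5 (rule 45): 010110100111100
Gen 6 (rule 26): 100100011100010
Gen 7 (rule 150): 111110101010111
Gen 8 (rule 105): 100011010101101
Gen 9 (rule 45): 101010111111011
Gen 10 (rule 26): 000000100000010
Gen 11 (rule 150): 000001110000111
Gen 12 (rule 105): 111101010110101
Gen 13 (rule 45): 100011111101111
Gen 14 (rule 26): 010110000001000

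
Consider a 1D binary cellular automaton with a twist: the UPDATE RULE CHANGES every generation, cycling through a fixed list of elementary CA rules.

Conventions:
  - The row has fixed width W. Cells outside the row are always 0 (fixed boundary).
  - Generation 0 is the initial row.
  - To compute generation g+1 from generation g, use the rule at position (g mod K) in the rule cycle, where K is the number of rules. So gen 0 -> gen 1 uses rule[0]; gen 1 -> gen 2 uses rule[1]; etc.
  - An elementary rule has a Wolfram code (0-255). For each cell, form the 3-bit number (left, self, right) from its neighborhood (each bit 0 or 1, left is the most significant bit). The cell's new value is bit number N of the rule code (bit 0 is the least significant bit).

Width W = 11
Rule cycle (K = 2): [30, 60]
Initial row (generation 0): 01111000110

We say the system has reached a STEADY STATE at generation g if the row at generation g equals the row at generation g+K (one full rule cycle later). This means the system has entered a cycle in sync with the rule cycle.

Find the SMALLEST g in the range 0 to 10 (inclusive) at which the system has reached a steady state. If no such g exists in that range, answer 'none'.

Answer: 7

Derivation:
Gen 0: 01111000110
Gen 1 (rule 30): 11000101101
Gen 2 (rule 60): 10100111011
Gen 3 (rule 30): 10111100010
Gen 4 (rule 60): 11100010011
Gen 5 (rule 30): 10010111110
Gen 6 (rule 60): 11011100001
Gen 7 (rule 30): 10010010011
Gen 8 (rule 60): 11011011010
Gen 9 (rule 30): 10010010011
Gen 10 (rule 60): 11011011010
Gen 11 (rule 30): 10010010011
Gen 12 (rule 60): 11011011010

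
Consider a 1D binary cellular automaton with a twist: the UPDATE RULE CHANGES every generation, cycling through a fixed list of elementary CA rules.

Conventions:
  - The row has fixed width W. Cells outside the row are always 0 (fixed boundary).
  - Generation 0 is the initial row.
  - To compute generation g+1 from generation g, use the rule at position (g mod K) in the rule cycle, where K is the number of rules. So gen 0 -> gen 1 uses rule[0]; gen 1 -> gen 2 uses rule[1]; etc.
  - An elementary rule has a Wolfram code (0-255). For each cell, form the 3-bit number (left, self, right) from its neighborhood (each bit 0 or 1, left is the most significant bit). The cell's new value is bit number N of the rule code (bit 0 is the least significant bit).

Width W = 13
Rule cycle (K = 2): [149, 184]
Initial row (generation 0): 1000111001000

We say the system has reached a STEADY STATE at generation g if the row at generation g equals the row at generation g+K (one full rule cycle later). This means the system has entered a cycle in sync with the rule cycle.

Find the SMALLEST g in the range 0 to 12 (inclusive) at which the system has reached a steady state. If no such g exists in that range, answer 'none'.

Gen 0: 1000111001000
Gen 1 (rule 149): 1110010101111
Gen 2 (rule 184): 1101001011110
Gen 3 (rule 149): 0001101001101
Gen 4 (rule 184): 0001010101010
Gen 5 (rule 149): 1101010101011
Gen 6 (rule 184): 1010101010110
Gen 7 (rule 149): 1010101010001
Gen 8 (rule 184): 0101010101000
Gen 9 (rule 149): 0101010101111
Gen 10 (rule 184): 0010101011110
Gen 11 (rule 149): 1010101001101
Gen 12 (rule 184): 0101010101010
Gen 13 (rule 149): 0101010101011
Gen 14 (rule 184): 0010101010110

Answer: none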